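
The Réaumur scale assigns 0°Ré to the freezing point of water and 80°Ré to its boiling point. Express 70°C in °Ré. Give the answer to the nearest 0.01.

Linearly onto the Réaumur scale: 0 + (70.0000 / 100) × (80 - 0) = 56.00°Ré.

56.00°Ré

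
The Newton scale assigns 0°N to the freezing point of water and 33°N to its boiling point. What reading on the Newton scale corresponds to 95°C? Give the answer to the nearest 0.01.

Linearly onto the Newton scale: 0 + (95.0000 / 100) × (33 - 0) = 31.35°N.

31.35°N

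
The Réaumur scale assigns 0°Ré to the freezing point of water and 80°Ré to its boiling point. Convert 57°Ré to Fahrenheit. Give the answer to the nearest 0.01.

160.25°F

Linear interpolation between the fixed points: C = (57 - 0) × 100 / (80 - 0) = 71.2500°C.
Then 71.2500 × 1.8 + 32 = 160.25°F.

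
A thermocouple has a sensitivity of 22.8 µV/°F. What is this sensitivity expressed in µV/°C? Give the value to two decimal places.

41.04 µV/°C

Since only a temperature interval is involved, the additive offset between the scales drops out.
A change of 1°C is a change of 1.8°F, so per °C the value is 22.8 × 1.8 = 41.04.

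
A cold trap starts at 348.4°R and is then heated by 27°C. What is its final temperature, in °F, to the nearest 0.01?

Initial temperature in Celsius: (348.4 - 491.67) × 5/9 = -79.5944°C.
Final Celsius temperature: -79.5944 + 27.0000 = -52.5944°C.
In Fahrenheit: -52.5944 × 1.8 + 32 = -62.67°F.

-62.67°F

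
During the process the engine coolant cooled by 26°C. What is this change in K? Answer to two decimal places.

26.00 K

Celsius and kelvin degrees are the same size, so the interval is unchanged: 26.00.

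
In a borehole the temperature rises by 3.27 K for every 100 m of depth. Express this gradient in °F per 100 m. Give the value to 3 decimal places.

5.886 °F/100 m

Since only a temperature interval is involved, the additive offset between the scales drops out.
A change of 1 K is a change of 1.8°F, so 3.27 × 1.8 = 5.886.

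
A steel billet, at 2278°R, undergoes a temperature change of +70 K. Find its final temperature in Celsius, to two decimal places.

1062.41°C

Initial temperature in Celsius: (2278 - 491.67) × 5/9 = 992.4056°C.
The 70 K change is an interval; Kelvin and Celsius degrees are the same size, so ΔC = +70°C.
Final Celsius temperature: 992.4056 + 70.0000 = 1062.4056°C.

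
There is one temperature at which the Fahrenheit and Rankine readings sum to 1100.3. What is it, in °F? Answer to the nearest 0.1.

320.3°F

Let F be the Fahrenheit reading. The Rankine reading is R = 1·F + 459.67.
Require F + R = 1100.3: (2)·F + 459.67 = 1100.3.
F = (1100.3 - 459.67) / (2) = 320.3.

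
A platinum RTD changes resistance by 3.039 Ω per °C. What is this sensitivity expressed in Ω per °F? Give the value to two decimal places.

The quantity depends on a temperature interval, so only the ratio of degree sizes applies; the offset between the scales is irrelevant.
A change of 1°F is a change of 5/9°C, so per °F the value is 3.039 × 5/9 = 1.69.

1.69 Ω per °F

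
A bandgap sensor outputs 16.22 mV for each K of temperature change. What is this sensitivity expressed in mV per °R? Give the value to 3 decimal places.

Since only a temperature interval is involved, the additive offset between the scales drops out.
A change of 1°R is a change of 5/9 K, so per °R the value is 16.22 × 5/9 = 9.011.

9.011 mV per °R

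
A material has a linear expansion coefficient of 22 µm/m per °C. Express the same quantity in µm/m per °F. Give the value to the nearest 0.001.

Since only a temperature interval is involved, the additive offset between the scales drops out.
A change of 1°F is a change of 5/9°C, so per °F the value is 22 × 5/9 = 12.222.

12.222 µm/m per °F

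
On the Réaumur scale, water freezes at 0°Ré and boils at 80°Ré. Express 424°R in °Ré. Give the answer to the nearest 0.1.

First in Celsius: (424 - 491.67) × 5/9 = -37.5944°C.
Linearly onto the Réaumur scale: 0 + (-37.5944 / 100) × (80 - 0) = -30.1°Ré.

-30.1°Ré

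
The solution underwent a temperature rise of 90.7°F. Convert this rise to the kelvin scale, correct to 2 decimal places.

Only the scale ratio 5/9 matters for a change in temperature.
90.7 × 5/9 = 50.39.

50.39 K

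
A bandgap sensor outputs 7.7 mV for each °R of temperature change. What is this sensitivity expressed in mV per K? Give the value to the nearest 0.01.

The quantity depends on a temperature interval, so only the ratio of degree sizes applies; the offset between the scales is irrelevant.
A change of 1 K is a change of 1.8°R, so per K the value is 7.7 × 1.8 = 13.86.

13.86 mV per K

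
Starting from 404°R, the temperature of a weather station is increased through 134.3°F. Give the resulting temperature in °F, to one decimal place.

Initial temperature in Celsius: (404 - 491.67) × 5/9 = -48.7056°C.
The 134.3°F change is an interval, so only the factor 5/9 applies: +134.3 × 5/9 = +74.6111°C.
Final Celsius temperature: -48.7056 + 74.6111 = 25.9056°C.
In Fahrenheit: 25.9056 × 1.8 + 32 = 78.6°F.

78.6°F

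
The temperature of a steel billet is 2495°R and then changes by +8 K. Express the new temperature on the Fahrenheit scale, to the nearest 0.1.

Initial temperature in Celsius: (2495 - 491.67) × 5/9 = 1112.9611°C.
The 8 K change is an interval; Kelvin and Celsius degrees are the same size, so ΔC = +8°C.
Final Celsius temperature: 1112.9611 + 8.0000 = 1120.9611°C.
In Fahrenheit: 1120.9611 × 1.8 + 32 = 2049.7°F.

2049.7°F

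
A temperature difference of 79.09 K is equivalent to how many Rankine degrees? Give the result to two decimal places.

Only the scale ratio 1.8 matters for a change in temperature.
79.09 × 1.8 = 142.36.

142.36°R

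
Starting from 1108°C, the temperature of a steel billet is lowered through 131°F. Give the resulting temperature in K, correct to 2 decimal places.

1308.37 K

The 131°F change is an interval, so only the factor 5/9 applies: -131 × 5/9 = -72.7778°C.
Final Celsius temperature: 1108.0000 - 72.7778 = 1035.2222°C.
In kelvin: 1035.2222 + 273.15 = 1308.37 K.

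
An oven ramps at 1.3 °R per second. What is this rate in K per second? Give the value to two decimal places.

0.72 K/second

The quantity depends on a temperature interval, so only the ratio of degree sizes applies; the offset between the scales is irrelevant.
A change of 1°R is a change of 5/9 K, so 1.3 × 5/9 = 0.72.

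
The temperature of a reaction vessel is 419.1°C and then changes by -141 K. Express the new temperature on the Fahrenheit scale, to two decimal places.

The 141 K change is an interval; Kelvin and Celsius degrees are the same size, so ΔC = -141°C.
Final Celsius temperature: 419.1000 - 141.0000 = 278.1000°C.
In Fahrenheit: 278.1000 × 1.8 + 32 = 532.58°F.

532.58°F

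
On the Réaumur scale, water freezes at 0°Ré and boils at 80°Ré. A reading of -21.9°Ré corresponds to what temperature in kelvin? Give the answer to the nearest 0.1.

245.8 K

Linear interpolation between the fixed points: C = (-21.9 - 0) × 100 / (80 - 0) = -27.3750°C.
Then -27.3750 + 273.15 = 245.8 K.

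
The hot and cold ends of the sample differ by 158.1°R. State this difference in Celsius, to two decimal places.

87.83°C

An interval of 1°R corresponds to 5/9°C.
158.1 × 5/9 = 87.83.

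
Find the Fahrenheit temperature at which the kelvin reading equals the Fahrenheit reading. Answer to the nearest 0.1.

574.6°F

Let F be the Fahrenheit reading. The kelvin reading is K = 5/9·F + 255.372.
Set K = F: 5/9·F + 255.372 = F.
(-4/9)·F = -255.372  ⇒  F = 574.6.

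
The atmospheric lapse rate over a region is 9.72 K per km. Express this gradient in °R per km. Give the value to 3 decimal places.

17.496 °R/km

The quantity depends on a temperature interval, so only the ratio of degree sizes applies; the offset between the scales is irrelevant.
A change of 1 K is a change of 1.8°R, so 9.72 × 1.8 = 17.496.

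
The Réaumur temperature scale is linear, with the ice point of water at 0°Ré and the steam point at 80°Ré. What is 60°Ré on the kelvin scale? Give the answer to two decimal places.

Linear interpolation between the fixed points: C = (60 - 0) × 100 / (80 - 0) = 75.0000°C.
Then 75.0000 + 273.15 = 348.15 K.

348.15 K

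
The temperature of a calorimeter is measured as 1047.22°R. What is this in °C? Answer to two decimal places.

308.64°C

In Celsius: (1047.22 - 491.67) × 5/9 = 308.6389°C.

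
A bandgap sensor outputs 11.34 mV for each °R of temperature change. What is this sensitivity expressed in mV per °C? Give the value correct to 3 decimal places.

20.412 mV per °C

The quantity depends on a temperature interval, so only the ratio of degree sizes applies; the offset between the scales is irrelevant.
A change of 1°C is a change of 1.8°R, so per °C the value is 11.34 × 1.8 = 20.412.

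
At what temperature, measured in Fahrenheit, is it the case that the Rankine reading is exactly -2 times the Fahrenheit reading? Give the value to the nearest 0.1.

Let F be the Fahrenheit reading. The Rankine reading is R = 1·F + 459.67.
Require R = -2·F: 1·F + 459.67 = -2·F.
(3)·F = -459.67  ⇒  F = -153.2.

-153.2°F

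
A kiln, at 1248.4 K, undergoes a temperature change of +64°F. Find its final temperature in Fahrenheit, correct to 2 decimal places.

1851.45°F

Initial temperature in Celsius: 1248.4 - 273.15 = 975.2500°C.
The 64°F change is an interval, so only the factor 5/9 applies: +64 × 5/9 = +35.5556°C.
Final Celsius temperature: 975.2500 + 35.5556 = 1010.8056°C.
In Fahrenheit: 1010.8056 × 1.8 + 32 = 1851.45°F.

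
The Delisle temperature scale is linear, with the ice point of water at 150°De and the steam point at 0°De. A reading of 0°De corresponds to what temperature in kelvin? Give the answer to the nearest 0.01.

Linear interpolation between the fixed points: C = (0 - 150) × 100 / (0 - 150) = 100.0000°C.
Then 100.0000 + 273.15 = 373.15 K.

373.15 K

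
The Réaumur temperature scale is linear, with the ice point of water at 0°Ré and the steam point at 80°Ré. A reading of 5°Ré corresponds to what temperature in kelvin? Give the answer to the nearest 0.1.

279.4 K

Linear interpolation between the fixed points: C = (5 - 0) × 100 / (80 - 0) = 6.2500°C.
Then 6.2500 + 273.15 = 279.4 K.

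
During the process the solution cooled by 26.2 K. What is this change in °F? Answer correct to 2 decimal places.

47.16°F

An interval of 1 K corresponds to 1.8°F.
26.2 × 1.8 = 47.16.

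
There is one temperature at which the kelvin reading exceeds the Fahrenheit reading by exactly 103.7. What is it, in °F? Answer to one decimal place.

Let F be the Fahrenheit reading. The kelvin reading is K = 5/9·F + 255.372.
Require K - F = 103.7: (-4/9)·F + 255.372 = 103.7.
F = (103.7 - 255.372) / (-4/9) = 341.3.

341.3°F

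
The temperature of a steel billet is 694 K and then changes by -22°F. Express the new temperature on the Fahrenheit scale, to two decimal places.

767.53°F

Initial temperature in Celsius: 694 - 273.15 = 420.8500°C.
The 22°F change is an interval, so only the factor 5/9 applies: -22 × 5/9 = -12.2222°C.
Final Celsius temperature: 420.8500 - 12.2222 = 408.6278°C.
In Fahrenheit: 408.6278 × 1.8 + 32 = 767.53°F.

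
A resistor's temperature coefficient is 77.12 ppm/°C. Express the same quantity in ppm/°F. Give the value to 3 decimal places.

42.844 ppm/°F

The quantity depends on a temperature interval, so only the ratio of degree sizes applies; the offset between the scales is irrelevant.
A change of 1°F is a change of 5/9°C, so per °F the value is 77.12 × 5/9 = 42.844.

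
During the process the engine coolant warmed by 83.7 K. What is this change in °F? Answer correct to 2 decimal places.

150.66°F

For a temperature interval the offset drops out; only the factor 1.8 applies.
83.7 × 1.8 = 150.66.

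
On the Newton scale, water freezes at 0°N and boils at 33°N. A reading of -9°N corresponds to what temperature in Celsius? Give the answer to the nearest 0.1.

Linear interpolation between the fixed points: C = (-9 - 0) × 100 / (33 - 0) = -27.2727°C.

-27.3°C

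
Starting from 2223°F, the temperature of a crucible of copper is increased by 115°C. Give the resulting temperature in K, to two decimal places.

1605.37 K

Initial temperature in Celsius: (2223 - 32) × 5/9 = 1217.2222°C.
Final Celsius temperature: 1217.2222 + 115.0000 = 1332.2222°C.
In kelvin: 1332.2222 + 273.15 = 1605.37 K.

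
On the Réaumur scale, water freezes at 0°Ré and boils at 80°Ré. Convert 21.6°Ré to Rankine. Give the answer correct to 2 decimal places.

Linear interpolation between the fixed points: C = (21.6 - 0) × 100 / (80 - 0) = 27.0000°C.
Then 27.0000 × 1.8 + 491.67 = 540.27°R.

540.27°R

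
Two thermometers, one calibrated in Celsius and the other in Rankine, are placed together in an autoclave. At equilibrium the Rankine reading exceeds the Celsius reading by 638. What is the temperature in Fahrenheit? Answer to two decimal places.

361.24°F

Let x be the Celsius reading; then the Rankine reading is 1.8·x + 491.67.
(1.8·x + 491.67) - x = 638  ⇒  (0.8)·x = 146.33  ⇒  x = 182.9125°C.
In Fahrenheit: 182.9125 × 1.8 + 32 = 361.24°F.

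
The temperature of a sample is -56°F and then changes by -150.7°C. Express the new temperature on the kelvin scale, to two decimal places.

Initial temperature in Celsius: (-56 - 32) × 5/9 = -48.8889°C.
Final Celsius temperature: -48.8889 - 150.7000 = -199.5889°C.
In kelvin: -199.5889 + 273.15 = 73.56 K.

73.56 K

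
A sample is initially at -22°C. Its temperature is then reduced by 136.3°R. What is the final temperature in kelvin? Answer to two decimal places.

The 136.3°R change is an interval, so only the factor 5/9 applies: -136.3 × 5/9 = -75.7222°C.
Final Celsius temperature: -22.0000 - 75.7222 = -97.7222°C.
In kelvin: -97.7222 + 273.15 = 175.43 K.

175.43 K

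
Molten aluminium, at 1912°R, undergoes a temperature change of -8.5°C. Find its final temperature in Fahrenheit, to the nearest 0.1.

Initial temperature in Celsius: (1912 - 491.67) × 5/9 = 789.0722°C.
Final Celsius temperature: 789.0722 - 8.5000 = 780.5722°C.
In Fahrenheit: 780.5722 × 1.8 + 32 = 1437.0°F.

1437.0°F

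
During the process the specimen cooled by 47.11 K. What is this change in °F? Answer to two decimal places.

84.80°F

Only the scale ratio 1.8 matters for a change in temperature.
47.11 × 1.8 = 84.80.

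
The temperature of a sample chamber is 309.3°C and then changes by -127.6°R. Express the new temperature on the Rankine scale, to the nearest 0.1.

The 127.6°R change is an interval, so only the factor 5/9 applies: -127.6 × 5/9 = -70.8889°C.
Final Celsius temperature: 309.3000 - 70.8889 = 238.4111°C.
In Rankine: 238.4111 × 1.8 + 491.67 = 920.8°R.

920.8°R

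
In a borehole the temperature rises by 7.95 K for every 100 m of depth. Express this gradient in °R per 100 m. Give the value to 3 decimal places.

14.310 °R/100 m

The quantity depends on a temperature interval, so only the ratio of degree sizes applies; the offset between the scales is irrelevant.
A change of 1 K is a change of 1.8°R, so 7.95 × 1.8 = 14.310.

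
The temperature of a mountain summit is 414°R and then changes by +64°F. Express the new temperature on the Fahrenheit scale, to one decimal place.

18.3°F

Initial temperature in Celsius: (414 - 491.67) × 5/9 = -43.1500°C.
The 64°F change is an interval, so only the factor 5/9 applies: +64 × 5/9 = +35.5556°C.
Final Celsius temperature: -43.1500 + 35.5556 = -7.5944°C.
In Fahrenheit: -7.5944 × 1.8 + 32 = 18.3°F.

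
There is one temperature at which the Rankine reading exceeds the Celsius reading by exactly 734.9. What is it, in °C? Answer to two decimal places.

304.04°C

Let C be the Celsius reading. The Rankine reading is R = 1.8·C + 491.67.
Require R - C = 734.9: (0.8)·C + 491.67 = 734.9.
C = (734.9 - 491.67) / (0.8) = 304.04.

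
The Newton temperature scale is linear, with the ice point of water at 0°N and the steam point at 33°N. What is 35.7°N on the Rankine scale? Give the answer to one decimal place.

Linear interpolation between the fixed points: C = (35.7 - 0) × 100 / (33 - 0) = 108.1818°C.
Then 108.1818 × 1.8 + 491.67 = 686.4°R.

686.4°R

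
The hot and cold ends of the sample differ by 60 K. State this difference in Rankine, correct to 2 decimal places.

108.00°R

Only the scale ratio 1.8 matters for a change in temperature.
60 × 1.8 = 108.00.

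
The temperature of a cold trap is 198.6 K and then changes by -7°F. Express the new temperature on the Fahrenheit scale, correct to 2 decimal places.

Initial temperature in Celsius: 198.6 - 273.15 = -74.5500°C.
The 7°F change is an interval, so only the factor 5/9 applies: -7 × 5/9 = -3.8889°C.
Final Celsius temperature: -74.5500 - 3.8889 = -78.4389°C.
In Fahrenheit: -78.4389 × 1.8 + 32 = -109.19°F.

-109.19°F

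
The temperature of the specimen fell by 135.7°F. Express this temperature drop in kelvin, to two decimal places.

An interval of 1°F corresponds to 5/9 K.
135.7 × 5/9 = 75.39.

75.39 K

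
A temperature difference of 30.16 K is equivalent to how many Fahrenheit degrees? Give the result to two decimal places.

54.29°F

An interval of 1 K corresponds to 1.8°F.
30.16 × 1.8 = 54.29.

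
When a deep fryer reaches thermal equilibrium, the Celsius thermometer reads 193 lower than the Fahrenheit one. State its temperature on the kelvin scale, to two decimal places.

Let x be the Fahrenheit reading; then the Celsius reading is 5/9·x - 17.7778.
(5/9·x - 17.7778) - x = -193  ⇒  (-4/9)·x = -175.222  ⇒  x = 394.2500°F.
In Celsius: (394.25 - 32) × 5/9 = 201.2500°C.
In kelvin: 201.2500 + 273.15 = 474.40 K.

474.40 K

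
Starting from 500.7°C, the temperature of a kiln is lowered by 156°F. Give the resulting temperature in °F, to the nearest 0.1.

The 156°F change is an interval, so only the factor 5/9 applies: -156 × 5/9 = -86.6667°C.
Final Celsius temperature: 500.7000 - 86.6667 = 414.0333°C.
In Fahrenheit: 414.0333 × 1.8 + 32 = 777.3°F.

777.3°F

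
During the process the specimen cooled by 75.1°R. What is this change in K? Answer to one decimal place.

41.7 K

Only the scale ratio 5/9 matters for a change in temperature.
75.1 × 5/9 = 41.7.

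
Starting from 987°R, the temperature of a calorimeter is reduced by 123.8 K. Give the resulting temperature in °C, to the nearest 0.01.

151.38°C

Initial temperature in Celsius: (987 - 491.67) × 5/9 = 275.1833°C.
The 123.8 K change is an interval; Kelvin and Celsius degrees are the same size, so ΔC = -123.8°C.
Final Celsius temperature: 275.1833 - 123.8000 = 151.3833°C.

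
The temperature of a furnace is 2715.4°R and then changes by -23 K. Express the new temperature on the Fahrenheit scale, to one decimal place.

2214.3°F

Initial temperature in Celsius: (2715.4 - 491.67) × 5/9 = 1235.4056°C.
The 23 K change is an interval; Kelvin and Celsius degrees are the same size, so ΔC = -23°C.
Final Celsius temperature: 1235.4056 - 23.0000 = 1212.4056°C.
In Fahrenheit: 1212.4056 × 1.8 + 32 = 2214.3°F.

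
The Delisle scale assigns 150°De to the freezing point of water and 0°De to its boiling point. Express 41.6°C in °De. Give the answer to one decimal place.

Linearly onto the Delisle scale: 150 + (41.6000 / 100) × (0 - 150) = 87.6°De.

87.6°De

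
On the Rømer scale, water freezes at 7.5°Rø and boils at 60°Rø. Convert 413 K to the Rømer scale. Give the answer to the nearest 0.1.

80.9°Rø

First in Celsius: 413 - 273.15 = 139.8500°C.
Linearly onto the Rømer scale: 7.5 + (139.8500 / 100) × (60 - 7.5) = 80.9°Rø.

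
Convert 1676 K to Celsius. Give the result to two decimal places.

1402.85°C

In Celsius: 1676 - 273.15 = 1402.8500°C.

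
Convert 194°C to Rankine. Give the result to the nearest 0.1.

840.9°R

In Rankine: 194.0000 × 1.8 + 491.67 = 840.9°R.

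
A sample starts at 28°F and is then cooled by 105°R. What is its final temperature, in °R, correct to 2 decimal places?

382.67°R

Initial temperature in Celsius: (28 - 32) × 5/9 = -2.2222°C.
The 105°R change is an interval, so only the factor 5/9 applies: -105 × 5/9 = -58.3333°C.
Final Celsius temperature: -2.2222 - 58.3333 = -60.5556°C.
In Rankine: -60.5556 × 1.8 + 491.67 = 382.67°R.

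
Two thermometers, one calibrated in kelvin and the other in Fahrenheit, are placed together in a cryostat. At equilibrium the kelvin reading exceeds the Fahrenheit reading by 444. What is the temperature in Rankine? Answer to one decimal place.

Let x be the kelvin reading; then the Fahrenheit reading is 1.8·x - 459.67.
(1.8·x - 459.67) - x = -444  ⇒  (0.8)·x = 15.67  ⇒  x = 19.5875 K.
In Celsius: 19.5875 - 273.15 = -253.5625°C.
In Rankine: -253.5625 × 1.8 + 491.67 = 35.3°R.

35.3°R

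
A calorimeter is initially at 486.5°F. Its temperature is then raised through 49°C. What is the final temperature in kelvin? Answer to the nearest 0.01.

Initial temperature in Celsius: (486.5 - 32) × 5/9 = 252.5000°C.
Final Celsius temperature: 252.5000 + 49.0000 = 301.5000°C.
In kelvin: 301.5000 + 273.15 = 574.65 K.

574.65 K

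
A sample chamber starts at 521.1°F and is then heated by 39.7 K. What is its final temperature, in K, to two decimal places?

584.57 K

Initial temperature in Celsius: (521.1 - 32) × 5/9 = 271.7222°C.
The 39.7 K change is an interval; Kelvin and Celsius degrees are the same size, so ΔC = +39.7°C.
Final Celsius temperature: 271.7222 + 39.7000 = 311.4222°C.
In kelvin: 311.4222 + 273.15 = 584.57 K.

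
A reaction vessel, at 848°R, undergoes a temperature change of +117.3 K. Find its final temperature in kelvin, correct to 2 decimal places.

588.41 K

Initial temperature in Celsius: (848 - 491.67) × 5/9 = 197.9611°C.
The 117.3 K change is an interval; Kelvin and Celsius degrees are the same size, so ΔC = +117.3°C.
Final Celsius temperature: 197.9611 + 117.3000 = 315.2611°C.
In kelvin: 315.2611 + 273.15 = 588.41 K.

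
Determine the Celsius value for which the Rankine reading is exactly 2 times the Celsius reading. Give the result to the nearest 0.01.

Let C be the Celsius reading. The Rankine reading is R = 1.8·C + 491.67.
Require R = 2·C: 1.8·C + 491.67 = 2·C.
(-0.2)·C = -491.67  ⇒  C = 2458.35.

2458.35°C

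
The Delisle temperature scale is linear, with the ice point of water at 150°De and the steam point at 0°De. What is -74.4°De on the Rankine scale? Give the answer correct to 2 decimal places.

Linear interpolation between the fixed points: C = (-74.4 - 150) × 100 / (0 - 150) = 149.6000°C.
Then 149.6000 × 1.8 + 491.67 = 760.95°R.

760.95°R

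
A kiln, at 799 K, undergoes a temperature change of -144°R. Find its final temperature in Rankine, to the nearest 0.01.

Initial temperature in Celsius: 799 - 273.15 = 525.8500°C.
The 144°R change is an interval, so only the factor 5/9 applies: -144 × 5/9 = -80.0000°C.
Final Celsius temperature: 525.8500 - 80.0000 = 445.8500°C.
In Rankine: 445.8500 × 1.8 + 491.67 = 1294.20°R.

1294.20°R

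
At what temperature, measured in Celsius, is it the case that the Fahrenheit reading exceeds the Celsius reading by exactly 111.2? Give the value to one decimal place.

Let C be the Celsius reading. The Fahrenheit reading is F = 1.8·C + 32.
Require F - C = 111.2: (0.8)·C + 32 = 111.2.
C = (111.2 - 32) / (0.8) = 99.0.

99.0°C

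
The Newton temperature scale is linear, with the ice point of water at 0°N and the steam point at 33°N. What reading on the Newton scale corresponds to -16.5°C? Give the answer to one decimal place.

-5.4°N

Linearly onto the Newton scale: 0 + (-16.5000 / 100) × (33 - 0) = -5.4°N.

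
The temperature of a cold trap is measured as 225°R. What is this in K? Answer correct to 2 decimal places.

125.00 K

In Celsius: (225 - 491.67) × 5/9 = -148.1500°C.
In kelvin: -148.1500 + 273.15 = 125.00 K.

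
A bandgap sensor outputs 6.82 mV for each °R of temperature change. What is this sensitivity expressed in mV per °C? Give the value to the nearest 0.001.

The quantity depends on a temperature interval, so only the ratio of degree sizes applies; the offset between the scales is irrelevant.
A change of 1°C is a change of 1.8°R, so per °C the value is 6.82 × 1.8 = 12.276.

12.276 mV per °C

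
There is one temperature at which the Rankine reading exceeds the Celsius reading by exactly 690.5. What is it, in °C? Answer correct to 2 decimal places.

Let C be the Celsius reading. The Rankine reading is R = 1.8·C + 491.67.
Require R - C = 690.5: (0.8)·C + 491.67 = 690.5.
C = (690.5 - 491.67) / (0.8) = 248.54.

248.54°C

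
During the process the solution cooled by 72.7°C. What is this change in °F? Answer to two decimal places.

An interval of 1°C corresponds to 1.8°F.
72.7 × 1.8 = 130.86.

130.86°F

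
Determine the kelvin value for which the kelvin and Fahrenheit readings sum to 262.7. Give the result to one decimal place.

Let K be the kelvin reading. The Fahrenheit reading is F = 1.8·K - 459.67.
Require K + F = 262.7: (2.8)·K - 459.67 = 262.7.
K = (262.7 + 459.67) / (2.8) = 258.0.

258.0 K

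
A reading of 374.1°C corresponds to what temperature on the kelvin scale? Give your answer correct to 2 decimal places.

In kelvin: 374.1000 + 273.15 = 647.25 K.

647.25 K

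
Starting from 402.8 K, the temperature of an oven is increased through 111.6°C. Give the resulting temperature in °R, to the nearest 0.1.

925.9°R

Initial temperature in Celsius: 402.8 - 273.15 = 129.6500°C.
Final Celsius temperature: 129.6500 + 111.6000 = 241.2500°C.
In Rankine: 241.2500 × 1.8 + 491.67 = 925.9°R.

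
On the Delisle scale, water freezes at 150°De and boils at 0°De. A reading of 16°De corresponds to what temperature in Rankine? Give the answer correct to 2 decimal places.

Linear interpolation between the fixed points: C = (16 - 150) × 100 / (0 - 150) = 89.3333°C.
Then 89.3333 × 1.8 + 491.67 = 652.47°R.

652.47°R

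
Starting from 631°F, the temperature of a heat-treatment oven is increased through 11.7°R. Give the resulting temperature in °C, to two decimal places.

339.28°C

Initial temperature in Celsius: (631 - 32) × 5/9 = 332.7778°C.
The 11.7°R change is an interval, so only the factor 5/9 applies: +11.7 × 5/9 = +6.5000°C.
Final Celsius temperature: 332.7778 + 6.5000 = 339.2778°C.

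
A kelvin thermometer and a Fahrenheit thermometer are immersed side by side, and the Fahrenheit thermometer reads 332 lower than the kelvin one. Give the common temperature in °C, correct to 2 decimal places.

-113.56°C

Let x be the kelvin reading; then the Fahrenheit reading is 1.8·x - 459.67.
(1.8·x - 459.67) - x = -332  ⇒  (0.8)·x = 127.67  ⇒  x = 159.5875 K.
In Celsius: 159.5875 - 273.15 = -113.56°C.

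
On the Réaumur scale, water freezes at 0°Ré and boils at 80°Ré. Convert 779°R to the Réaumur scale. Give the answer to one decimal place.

127.7°Ré

First in Celsius: (779 - 491.67) × 5/9 = 159.6278°C.
Linearly onto the Réaumur scale: 0 + (159.6278 / 100) × (80 - 0) = 127.7°Ré.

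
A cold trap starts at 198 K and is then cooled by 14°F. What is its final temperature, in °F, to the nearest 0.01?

-117.27°F

Initial temperature in Celsius: 198 - 273.15 = -75.1500°C.
The 14°F change is an interval, so only the factor 5/9 applies: -14 × 5/9 = -7.7778°C.
Final Celsius temperature: -75.1500 - 7.7778 = -82.9278°C.
In Fahrenheit: -82.9278 × 1.8 + 32 = -117.27°F.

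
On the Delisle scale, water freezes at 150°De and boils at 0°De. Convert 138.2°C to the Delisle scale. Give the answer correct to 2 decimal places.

Linearly onto the Delisle scale: 150 + (138.2000 / 100) × (0 - 150) = -57.30°De.

-57.30°De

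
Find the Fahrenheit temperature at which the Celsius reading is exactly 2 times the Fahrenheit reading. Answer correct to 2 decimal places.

Let F be the Fahrenheit reading. The Celsius reading is C = 5/9·F - 17.7778.
Require C = 2·F: 5/9·F - 17.7778 = 2·F.
(-13/9)·F = 17.7778  ⇒  F = -12.31.

-12.31°F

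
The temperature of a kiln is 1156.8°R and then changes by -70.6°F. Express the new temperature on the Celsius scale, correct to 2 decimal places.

Initial temperature in Celsius: (1156.8 - 491.67) × 5/9 = 369.5167°C.
The 70.6°F change is an interval, so only the factor 5/9 applies: -70.6 × 5/9 = -39.2222°C.
Final Celsius temperature: 369.5167 - 39.2222 = 330.2944°C.

330.29°C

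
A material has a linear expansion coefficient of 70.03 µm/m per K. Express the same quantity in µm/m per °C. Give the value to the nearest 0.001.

70.030 µm/m per °C

The quantity depends on a temperature interval, so only the ratio of degree sizes applies; the offset between the scales is irrelevant.
A change of 1°C is a change of 1 K, so per °C the value is 70.03 × 1 = 70.030.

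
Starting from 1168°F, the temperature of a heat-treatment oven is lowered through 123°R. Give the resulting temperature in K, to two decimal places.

835.93 K

Initial temperature in Celsius: (1168 - 32) × 5/9 = 631.1111°C.
The 123°R change is an interval, so only the factor 5/9 applies: -123 × 5/9 = -68.3333°C.
Final Celsius temperature: 631.1111 - 68.3333 = 562.7778°C.
In kelvin: 562.7778 + 273.15 = 835.93 K.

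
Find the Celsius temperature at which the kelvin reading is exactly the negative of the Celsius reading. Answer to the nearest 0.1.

-136.6°C

Let C be the Celsius reading. The kelvin reading is K = 1·C + 273.15.
Require K = -1·C: 1·C + 273.15 = -1·C.
(2)·C = -273.15  ⇒  C = -136.6.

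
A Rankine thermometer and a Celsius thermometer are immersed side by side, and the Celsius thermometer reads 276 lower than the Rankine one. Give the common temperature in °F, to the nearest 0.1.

-453.3°F

Let x be the Rankine reading; then the Celsius reading is 5/9·x - 273.15.
(5/9·x - 273.15) - x = -276  ⇒  (-4/9)·x = -2.85  ⇒  x = 6.4125°R.
In Celsius: (6.4125 - 491.67) × 5/9 = -269.5875°C.
In Fahrenheit: -269.5875 × 1.8 + 32 = -453.3°F.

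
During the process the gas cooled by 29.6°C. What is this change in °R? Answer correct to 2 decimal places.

For a temperature interval the offset drops out; only the factor 1.8 applies.
29.6 × 1.8 = 53.28.

53.28°R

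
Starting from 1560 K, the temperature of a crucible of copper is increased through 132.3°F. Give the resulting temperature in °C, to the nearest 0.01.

1360.35°C

Initial temperature in Celsius: 1560 - 273.15 = 1286.8500°C.
The 132.3°F change is an interval, so only the factor 5/9 applies: +132.3 × 5/9 = +73.5000°C.
Final Celsius temperature: 1286.8500 + 73.5000 = 1360.3500°C.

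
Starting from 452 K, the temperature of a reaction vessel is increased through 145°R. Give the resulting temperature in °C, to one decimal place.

259.4°C

Initial temperature in Celsius: 452 - 273.15 = 178.8500°C.
The 145°R change is an interval, so only the factor 5/9 applies: +145 × 5/9 = +80.5556°C.
Final Celsius temperature: 178.8500 + 80.5556 = 259.4056°C.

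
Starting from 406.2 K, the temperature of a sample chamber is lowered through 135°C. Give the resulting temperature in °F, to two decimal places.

28.49°F

Initial temperature in Celsius: 406.2 - 273.15 = 133.0500°C.
Final Celsius temperature: 133.0500 - 135.0000 = -1.9500°C.
In Fahrenheit: -1.9500 × 1.8 + 32 = 28.49°F.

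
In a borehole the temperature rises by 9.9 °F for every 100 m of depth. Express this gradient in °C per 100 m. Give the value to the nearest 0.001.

The quantity depends on a temperature interval, so only the ratio of degree sizes applies; the offset between the scales is irrelevant.
A change of 1°F is a change of 5/9°C, so 9.9 × 5/9 = 5.500.

5.500 °C/100 m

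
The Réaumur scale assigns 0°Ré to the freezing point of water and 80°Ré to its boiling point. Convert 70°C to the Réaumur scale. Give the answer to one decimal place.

56.0°Ré

Linearly onto the Réaumur scale: 0 + (70.0000 / 100) × (80 - 0) = 56.0°Ré.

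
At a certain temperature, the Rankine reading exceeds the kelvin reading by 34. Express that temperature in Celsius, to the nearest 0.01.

-230.65°C

Let x be the Rankine reading; then the kelvin reading is 5/9·x.
(5/9·x) - x = -34  ⇒  (-4/9)·x = -34  ⇒  x = 76.5000°R.
In Celsius: (76.5 - 491.67) × 5/9 = -230.65°C.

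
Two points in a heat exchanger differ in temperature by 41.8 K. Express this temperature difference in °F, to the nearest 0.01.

For a temperature interval the offset drops out; only the factor 1.8 applies.
41.8 × 1.8 = 75.24.

75.24°F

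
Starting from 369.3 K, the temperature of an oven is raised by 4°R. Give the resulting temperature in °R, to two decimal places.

668.74°R

Initial temperature in Celsius: 369.3 - 273.15 = 96.1500°C.
The 4°R change is an interval, so only the factor 5/9 applies: +4 × 5/9 = +2.2222°C.
Final Celsius temperature: 96.1500 + 2.2222 = 98.3722°C.
In Rankine: 98.3722 × 1.8 + 491.67 = 668.74°R.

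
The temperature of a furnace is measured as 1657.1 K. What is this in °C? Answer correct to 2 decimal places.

In Celsius: 1657.1 - 273.15 = 1383.9500°C.

1383.95°C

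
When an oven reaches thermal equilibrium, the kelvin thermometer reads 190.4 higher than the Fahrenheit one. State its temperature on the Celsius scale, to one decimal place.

Let x be the Fahrenheit reading; then the kelvin reading is 5/9·x + 255.372.
(5/9·x + 255.372) - x = 190.4  ⇒  (-4/9)·x = -64.9722  ⇒  x = 146.1875°F.
In Celsius: (146.1875 - 32) × 5/9 = 63.4°C.

63.4°C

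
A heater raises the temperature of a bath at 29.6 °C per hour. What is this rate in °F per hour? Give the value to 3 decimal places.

The quantity depends on a temperature interval, so only the ratio of degree sizes applies; the offset between the scales is irrelevant.
A change of 1°C is a change of 1.8°F, so 29.6 × 1.8 = 53.280.

53.280 °F/hour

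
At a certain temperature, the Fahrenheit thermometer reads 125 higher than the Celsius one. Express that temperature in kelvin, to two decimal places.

Let x be the Celsius reading; then the Fahrenheit reading is 1.8·x + 32.
(1.8·x + 32) - x = 125  ⇒  (0.8)·x = 93  ⇒  x = 116.2500°C.
In kelvin: 116.2500 + 273.15 = 389.40 K.

389.40 K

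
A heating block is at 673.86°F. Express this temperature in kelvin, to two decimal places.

In Celsius: (673.86 - 32) × 5/9 = 356.5889°C.
In kelvin: 356.5889 + 273.15 = 629.74 K.

629.74 K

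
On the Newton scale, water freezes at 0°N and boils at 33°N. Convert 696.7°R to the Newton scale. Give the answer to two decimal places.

First in Celsius: (696.7 - 491.67) × 5/9 = 113.9056°C.
Linearly onto the Newton scale: 0 + (113.9056 / 100) × (33 - 0) = 37.59°N.

37.59°N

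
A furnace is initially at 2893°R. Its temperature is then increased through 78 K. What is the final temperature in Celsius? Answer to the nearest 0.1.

Initial temperature in Celsius: (2893 - 491.67) × 5/9 = 1334.0722°C.
The 78 K change is an interval; Kelvin and Celsius degrees are the same size, so ΔC = +78°C.
Final Celsius temperature: 1334.0722 + 78.0000 = 1412.0722°C.

1412.1°C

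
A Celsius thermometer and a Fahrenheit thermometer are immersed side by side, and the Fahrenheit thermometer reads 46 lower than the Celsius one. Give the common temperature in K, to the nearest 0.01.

Let x be the Celsius reading; then the Fahrenheit reading is 1.8·x + 32.
(1.8·x + 32) - x = -46  ⇒  (0.8)·x = -78  ⇒  x = -97.5000°C.
In kelvin: -97.5000 + 273.15 = 175.65 K.

175.65 K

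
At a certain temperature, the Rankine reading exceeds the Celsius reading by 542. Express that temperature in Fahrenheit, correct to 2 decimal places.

Let x be the Celsius reading; then the Rankine reading is 1.8·x + 491.67.
(1.8·x + 491.67) - x = 542  ⇒  (0.8)·x = 50.33  ⇒  x = 62.9125°C.
In Fahrenheit: 62.9125 × 1.8 + 32 = 145.24°F.

145.24°F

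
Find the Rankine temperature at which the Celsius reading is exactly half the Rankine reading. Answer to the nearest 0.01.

4916.70°R

Let R be the Rankine reading. The Celsius reading is C = 5/9·R - 273.15.
Require C = 0.5·R: 5/9·R - 273.15 = 0.5·R.
(1/18)·R = 273.15  ⇒  R = 4916.70.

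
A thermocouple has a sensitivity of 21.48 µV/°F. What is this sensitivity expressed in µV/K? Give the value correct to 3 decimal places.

38.664 µV/K

Since only a temperature interval is involved, the additive offset between the scales drops out.
A change of 1 K is a change of 1.8°F, so per K the value is 21.48 × 1.8 = 38.664.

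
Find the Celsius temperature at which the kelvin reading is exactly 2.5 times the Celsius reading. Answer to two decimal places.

Let C be the Celsius reading. The kelvin reading is K = 1·C + 273.15.
Require K = 2.5·C: 1·C + 273.15 = 2.5·C.
(-1.5)·C = -273.15  ⇒  C = 182.10.

182.10°C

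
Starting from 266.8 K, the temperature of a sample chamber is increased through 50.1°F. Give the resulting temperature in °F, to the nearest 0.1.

Initial temperature in Celsius: 266.8 - 273.15 = -6.3500°C.
The 50.1°F change is an interval, so only the factor 5/9 applies: +50.1 × 5/9 = +27.8333°C.
Final Celsius temperature: -6.3500 + 27.8333 = 21.4833°C.
In Fahrenheit: 21.4833 × 1.8 + 32 = 70.7°F.

70.7°F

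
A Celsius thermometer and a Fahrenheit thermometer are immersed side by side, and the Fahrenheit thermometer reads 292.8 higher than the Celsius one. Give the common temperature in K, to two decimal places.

599.15 K

Let x be the Celsius reading; then the Fahrenheit reading is 1.8·x + 32.
(1.8·x + 32) - x = 292.8  ⇒  (0.8)·x = 260.8  ⇒  x = 326.0000°C.
In kelvin: 326.0000 + 273.15 = 599.15 K.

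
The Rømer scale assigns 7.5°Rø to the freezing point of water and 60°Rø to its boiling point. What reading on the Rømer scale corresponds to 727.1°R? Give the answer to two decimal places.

76.17°Rø

First in Celsius: (727.1 - 491.67) × 5/9 = 130.7944°C.
Linearly onto the Rømer scale: 7.5 + (130.7944 / 100) × (60 - 7.5) = 76.17°Rø.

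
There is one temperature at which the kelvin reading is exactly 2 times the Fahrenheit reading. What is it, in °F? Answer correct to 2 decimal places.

176.80°F

Let F be the Fahrenheit reading. The kelvin reading is K = 5/9·F + 255.372.
Require K = 2·F: 5/9·F + 255.372 = 2·F.
(-13/9)·F = -255.372  ⇒  F = 176.80.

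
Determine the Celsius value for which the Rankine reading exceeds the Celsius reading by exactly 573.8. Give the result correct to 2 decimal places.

102.66°C

Let C be the Celsius reading. The Rankine reading is R = 1.8·C + 491.67.
Require R - C = 573.8: (0.8)·C + 491.67 = 573.8.
C = (573.8 - 491.67) / (0.8) = 102.66.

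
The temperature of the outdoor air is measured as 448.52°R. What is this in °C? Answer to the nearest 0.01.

In Celsius: (448.52 - 491.67) × 5/9 = -23.9722°C.

-23.97°C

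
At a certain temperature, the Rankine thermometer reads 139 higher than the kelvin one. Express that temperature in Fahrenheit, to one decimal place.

Let x be the kelvin reading; then the Rankine reading is 1.8·x.
(1.8·x) - x = 139  ⇒  (0.8)·x = 139  ⇒  x = 173.7500 K.
In Celsius: 173.75 - 273.15 = -99.4000°C.
In Fahrenheit: -99.4000 × 1.8 + 32 = -146.9°F.

-146.9°F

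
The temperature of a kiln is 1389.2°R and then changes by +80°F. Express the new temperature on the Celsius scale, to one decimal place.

543.1°C

Initial temperature in Celsius: (1389.2 - 491.67) × 5/9 = 498.6278°C.
The 80°F change is an interval, so only the factor 5/9 applies: +80 × 5/9 = +44.4444°C.
Final Celsius temperature: 498.6278 + 44.4444 = 543.0722°C.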